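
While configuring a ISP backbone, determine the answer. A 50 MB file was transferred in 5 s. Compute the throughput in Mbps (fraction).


Given: file = 50 MB, time = 5 s
File in Mb = 50 * 8 = 400 Mb
Throughput = 400 / 5 Mbps
Throughput = 80 Mbps

80


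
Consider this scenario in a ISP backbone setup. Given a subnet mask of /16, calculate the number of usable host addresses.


Given: subnet mask /16
Host bits = 32 - 16 = 16
Total addresses = 2^16 = 65536
Usable hosts = 65536 - 2 (network + broadcast) = 65534

65534


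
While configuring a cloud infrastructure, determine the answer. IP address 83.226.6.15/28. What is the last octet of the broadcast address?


Given: IP = 83.226.6.15, prefix = /28
Host bits = 32 - 28 = 4
Network last octet = 15 AND mask = 0
Host part size = 2^4 - 1 = 15
Broadcast last octet = 0 OR 15 = 15

15


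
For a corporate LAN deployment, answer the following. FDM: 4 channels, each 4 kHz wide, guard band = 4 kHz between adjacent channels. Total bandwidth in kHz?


Given: 4 channels, 4 kHz each, guard = 4 kHz
Channel bandwidth = 4 * 4 = 16 kHz
Guard bands = 3 gaps * 4 kHz = 12 kHz
Total = 16 + 12 = 28 kHz

28


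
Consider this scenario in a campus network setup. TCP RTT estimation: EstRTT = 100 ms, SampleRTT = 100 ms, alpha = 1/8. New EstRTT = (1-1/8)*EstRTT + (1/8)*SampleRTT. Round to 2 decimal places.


Given: EstRTT = 100 ms, SampleRTT = 100 ms, alpha = 1/8
New EstRTT = (1 - alpha) * EstRTT + alpha * SampleRTT
(7/8) * 100 = 87.5
(1/8) * 100 = 12.5
New EstRTT = 87.5 + 12.5 = 100 ms -> 100.00 ms (2 dp)

100.00


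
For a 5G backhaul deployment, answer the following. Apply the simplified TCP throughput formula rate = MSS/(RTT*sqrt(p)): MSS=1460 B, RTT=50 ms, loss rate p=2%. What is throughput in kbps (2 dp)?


Given: MSS = 1460 bytes, RTT = 50 ms, loss = 2%
RTT in seconds = 50 / 1000 = 0.05
Loss rate = 2% = 0.02
sqrt(loss) = sqrt(0.02) = 0.141421356237
Throughput (bytes/s) = 1460 / (0.05 * 0.141421356237) = 206475.1801
Throughput (kbps) = 206475.1801 * 8 / 1000 = 1651.801441 -> 1651.80 kbps (2 dp)

1651.80


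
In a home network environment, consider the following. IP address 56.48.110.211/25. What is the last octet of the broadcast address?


Given: IP = 56.48.110.211, prefix = /25
Host bits = 32 - 25 = 7
Network last octet = 211 AND mask = 128
Host part size = 2^7 - 1 = 127
Broadcast last octet = 128 OR 127 = 255

255


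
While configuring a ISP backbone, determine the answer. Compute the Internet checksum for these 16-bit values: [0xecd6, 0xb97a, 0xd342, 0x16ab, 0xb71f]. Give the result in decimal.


Given words: [0xecd6, 0xb97a, 0xd342, 0x16ab, 0xb71f]
Step 1: Sum all words
Raw sum = 60630 + 47482 + 54082 + 5803 + 46879 = 214876
Step 2: Fold carry: (18268 + 3) = 18271
One's complement = ~18271 & 0xFFFF = 47264

47264


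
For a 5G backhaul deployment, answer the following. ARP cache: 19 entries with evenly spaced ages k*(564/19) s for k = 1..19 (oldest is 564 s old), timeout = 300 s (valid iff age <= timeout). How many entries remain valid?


Ages are k * 564/19 s for k = 1..19 (spacing = 29.6842 s).
Entry k is valid iff k * 564/19 <= 300 iff k <= 19 * 300 / 564 = 10.1064
n_valid = floor(10.1064) = 10
(n_stale = 19 - 10 = 9)

10


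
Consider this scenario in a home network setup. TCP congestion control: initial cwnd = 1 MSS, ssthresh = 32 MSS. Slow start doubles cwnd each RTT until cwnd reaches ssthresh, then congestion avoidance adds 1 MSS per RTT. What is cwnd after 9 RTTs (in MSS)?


RTT 0: cwnd = 1 MSS (initial)
RTT 1: cwnd = 2 MSS (slow start, doubled)
RTT 2: cwnd = 4 MSS (slow start, doubled)
RTT 3: cwnd = 8 MSS (slow start, doubled)
RTT 4: cwnd = 16 MSS (slow start, doubled)
RTT 5: cwnd = 32 MSS (slow start, doubled)
RTT 6: cwnd = 33 MSS (congestion avoidance, +1)
RTT 7: cwnd = 34 MSS (congestion avoidance, +1)
RTT 8: cwnd = 35 MSS (congestion avoidance, +1)
RTT 9: cwnd = 36 MSS (congestion avoidance, +1)

36


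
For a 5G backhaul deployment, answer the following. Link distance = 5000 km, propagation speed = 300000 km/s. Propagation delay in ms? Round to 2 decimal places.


Given: distance = 5000 km, speed = 300000 km/s
Delay = distance / speed = 5000 / 300000 seconds
Delay in ms = 5000 * 1000 / 300000
Delay = 16.6667 ms
Rounded to 2 dp = 16.67 ms

16.67


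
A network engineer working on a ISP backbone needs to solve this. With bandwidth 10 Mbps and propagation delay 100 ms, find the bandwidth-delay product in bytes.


Given: bandwidth = 10 Mbps, delay = 100 ms
BDP in bits = 10 * 10^6 * 100 / 1000
BDP in bits = 1000000
BDP in bytes = 1000000 / 8 = 125000

125000


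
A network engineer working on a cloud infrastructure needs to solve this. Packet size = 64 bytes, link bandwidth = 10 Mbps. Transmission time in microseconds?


Given: packet = 64 bytes, bandwidth = 10 Mbps
Packet in bits = 64 * 8 = 512 bits
Bandwidth = 10 * 10^6 = 10000000 bps
Time = 512 / 10000000 seconds
Time in us = 512 * 10^6 / 10000000 = 51.2

51.2


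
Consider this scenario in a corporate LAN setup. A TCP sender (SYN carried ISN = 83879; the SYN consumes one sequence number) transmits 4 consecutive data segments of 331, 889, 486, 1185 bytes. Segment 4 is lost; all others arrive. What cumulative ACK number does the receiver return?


SYN uses sequence number 83879; first data byte = ISN + 1 = 83880.
Segment 1: SEQ = 83880, len = 331 B, covers [83880, 84210]
Segment 2: SEQ = 84211, len = 889 B, covers [84211, 85099]
Segment 3: SEQ = 85100, len = 486 B, covers [85100, 85585]
Segment 4: SEQ = 85586, len = 1185 B, covers [85586, 86770] [LOST]
In-order data received: bytes [83880, 85585] (segments 1..3).
Segment 4 missing -> gap begins at byte 85586.
Cumulative ACK = next expected in-order byte = 83880 + 331 + 889 + 486 = 85586

85586


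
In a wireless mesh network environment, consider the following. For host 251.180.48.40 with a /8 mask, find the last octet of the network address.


Given: IP = 251.180.48.40, prefix = /8
Subnet mask = 255.0.0.0
Last octet of IP: 40
Last octet of mask: 0
Network last octet = 40 AND 0 = 0

0


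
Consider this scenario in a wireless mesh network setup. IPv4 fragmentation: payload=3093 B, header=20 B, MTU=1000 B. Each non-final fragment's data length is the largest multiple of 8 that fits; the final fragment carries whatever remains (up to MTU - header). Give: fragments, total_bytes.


Max data per non-final fragment = floor((MTU - header)/8)*8 = floor((1000 - 20)/8)*8 = floor(980/8)*8 = 976 B
Final fragment needs no 8-byte alignment: it can carry up to MTU - header = 980 B
Non-final fragments needed = ceil((payload - 980) / 976) = ceil(2113/976) = ceil(2.1650) = 3
Number of fragments = 3 + 1 = 4
Fragment sizes (data): 3 * 976 B + 165 B (last, 165 <= 980 OK)
Total bytes sent = payload + n_frags * header = 3093 + 4*20 = 3093 + 80 = 3173 B

4, 3173


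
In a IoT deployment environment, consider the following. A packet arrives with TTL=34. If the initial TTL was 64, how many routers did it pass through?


Given: initial TTL = 64, received TTL = 34
Hops = initial TTL - received TTL
Hops = 64 - 34 = 30

30


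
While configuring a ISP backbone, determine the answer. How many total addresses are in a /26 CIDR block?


Given: CIDR prefix /26
Host bits = 32 - 26 = 6
Total addresses = 2^6 = 64

64


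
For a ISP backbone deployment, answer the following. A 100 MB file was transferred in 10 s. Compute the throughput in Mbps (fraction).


Given: file = 100 MB, time = 10 s
File in Mb = 100 * 8 = 800 Mb
Throughput = 800 / 10 Mbps
Throughput = 80 Mbps

80


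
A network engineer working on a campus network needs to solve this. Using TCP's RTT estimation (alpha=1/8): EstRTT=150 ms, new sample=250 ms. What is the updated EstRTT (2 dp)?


Given: EstRTT = 150 ms, SampleRTT = 250 ms, alpha = 1/8
New EstRTT = (1 - alpha) * EstRTT + alpha * SampleRTT
(7/8) * 150 = 131.25
(1/8) * 250 = 31.25
New EstRTT = 131.25 + 31.25 = 162.5 ms -> 162.50 ms (2 dp)

162.50


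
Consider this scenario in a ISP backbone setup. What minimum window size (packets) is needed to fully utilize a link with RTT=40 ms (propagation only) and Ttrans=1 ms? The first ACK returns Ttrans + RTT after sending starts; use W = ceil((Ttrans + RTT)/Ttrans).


Given: Ttrans = 1 ms, RTT = 40 ms (= 2 * Tprop, Tprop = 20 ms)
Time until first ACK returns = Ttrans + RTT = 1 + 40 = 41 ms
Need W * Ttrans >= Ttrans + RTT  ->  W >= (Ttrans + RTT) / Ttrans
(Ttrans + RTT) / Ttrans = 41 / 1 = 41
W_min = ceil(41) = 41

41


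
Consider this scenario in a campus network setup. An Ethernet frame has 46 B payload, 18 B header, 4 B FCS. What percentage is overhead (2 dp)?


Given: payload = 46 B, header = 18 B, trailer = 4 B
Overhead bytes = header + trailer = 18 + 4 = 22
Total frame = payload + overhead = 46 + 22 = 68
Overhead % = 22 / 68 * 100 = 32.3529% -> 32.35% (2 dp)

32.35


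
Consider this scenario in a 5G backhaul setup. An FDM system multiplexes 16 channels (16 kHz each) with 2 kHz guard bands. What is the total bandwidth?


Given: 16 channels, 16 kHz each, guard = 2 kHz
Channel bandwidth = 16 * 16 = 256 kHz
Guard bands = 15 gaps * 2 kHz = 30 kHz
Total = 256 + 30 = 286 kHz

286


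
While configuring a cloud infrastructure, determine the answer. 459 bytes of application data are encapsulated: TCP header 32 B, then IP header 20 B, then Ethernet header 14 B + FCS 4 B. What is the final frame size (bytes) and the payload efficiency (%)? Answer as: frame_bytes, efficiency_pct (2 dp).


TCP segment = 459 + 32 = 491 B
IP packet = 491 + 20 = 511 B
Ethernet frame = 511 + 14 + 4 = 529 B
Efficiency = app / frame = 459 / 529 = 0.867675 = 86.7675% -> 86.77% (2 dp)

529, 86.77


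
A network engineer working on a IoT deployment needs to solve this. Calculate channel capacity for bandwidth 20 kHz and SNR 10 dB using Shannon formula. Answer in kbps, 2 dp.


Given: B = 20 kHz, SNR = 10 dB
SNR linear = 10^(10/10) = 10
1 + SNR = 11
log2(11) = 3.4594316186
C = 20 * 1000 * 3.4594316186 = 69188.6324 bps
C = 69.188632 kbps -> 69.19 kbps (2 dp)

69.19


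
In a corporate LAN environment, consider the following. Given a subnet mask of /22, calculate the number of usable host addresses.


Given: subnet mask /22
Host bits = 32 - 22 = 10
Total addresses = 2^10 = 1024
Usable hosts = 1024 - 2 (network + broadcast) = 1022

1022


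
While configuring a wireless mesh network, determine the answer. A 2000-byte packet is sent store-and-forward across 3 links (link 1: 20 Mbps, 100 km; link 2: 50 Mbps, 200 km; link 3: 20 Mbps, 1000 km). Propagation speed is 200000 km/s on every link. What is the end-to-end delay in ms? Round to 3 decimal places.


Packet = 2000 bytes = 16000 bits. Store-and-forward: sum (t_trans + t_prop) per link.
Link 1: t_trans = 16000/(20*10^6) s = 0.8000 ms; t_prop = 100/200000 s = 0.5000 ms; subtotal = 1.3000 ms
Link 2: t_trans = 16000/(50*10^6) s = 0.3200 ms; t_prop = 200/200000 s = 1.0000 ms; subtotal = 1.3200 ms
Link 3: t_trans = 16000/(20*10^6) s = 0.8000 ms; t_prop = 1000/200000 s = 5.0000 ms; subtotal = 5.8000 ms
End-to-end = 1.3000 + 1.3200 + 5.8000 = 8.4200 ms -> 8.420 ms (3 dp)

8.420


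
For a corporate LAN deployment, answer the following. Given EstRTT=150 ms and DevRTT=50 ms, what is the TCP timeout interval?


Given: EstRTT = 150 ms, DevRTT = 50 ms
Timeout = EstRTT + 4 * DevRTT
4 * DevRTT = 4 * 50 = 200
Timeout = 150 + 200 = 350 ms

350


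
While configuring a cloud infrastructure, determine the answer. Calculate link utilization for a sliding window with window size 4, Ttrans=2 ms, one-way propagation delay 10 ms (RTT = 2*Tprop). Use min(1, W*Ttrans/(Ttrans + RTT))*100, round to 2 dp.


Given: W = 4, Ttrans = 2 ms, RTT = 20 ms (= 2 * Tprop, Tprop = 10 ms)
Cycle time = Ttrans + RTT = 2 + 20 = 22 ms (first packet sent until its ACK returns)
W * Ttrans = 4 * 2 = 8 ms of sending per cycle
W * Ttrans / (Ttrans + RTT) = 8 / 22 = 0.363636
U = min(1, 0.363636) = 0.363636
U% = 36.36%

36.36


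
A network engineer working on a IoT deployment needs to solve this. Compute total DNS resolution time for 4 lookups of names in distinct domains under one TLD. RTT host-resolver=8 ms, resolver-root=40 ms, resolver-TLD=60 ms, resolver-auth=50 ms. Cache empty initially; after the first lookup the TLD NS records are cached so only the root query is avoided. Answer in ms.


Lookup 1 (cold cache): local + root + TLD + auth = 8 + 40 + 60 + 50 = 158 ms
Lookups 2..4 (TLD NS cached -> skip root; new domain -> still ask TLD and auth): local + TLD + auth = 8 + 60 + 50 = 118 ms each
Remaining 3 lookups: 3 * 118 = 354 ms
Total = 158 + 354 = 512 ms

512


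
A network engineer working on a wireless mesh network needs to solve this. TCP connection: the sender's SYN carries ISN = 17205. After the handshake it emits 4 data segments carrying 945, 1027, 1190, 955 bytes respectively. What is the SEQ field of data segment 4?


The SYN occupies sequence number ISN = 17205, so the first data byte is ISN + 1 = 17206.
SEQ of data segment i = (ISN + 1) + sum of payload sizes of segments 1..i-1.
Segment 1: SEQ = 17206, payload = 945 bytes
Segment 2: SEQ = 18151, payload = 1027 bytes
Segment 3: SEQ = 19178, payload = 1190 bytes
Segment 4: SEQ = 20368, payload = 955 bytes
SEQ of segment 4 = 17206 + 945 + 1027 + 1190 = 20368

20368


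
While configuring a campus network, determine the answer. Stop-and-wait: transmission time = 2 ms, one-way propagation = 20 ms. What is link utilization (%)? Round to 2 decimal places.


Given: Ttrans = 2 ms, Tprop = 20 ms
RTT = 2 * Tprop = 2 * 20 = 40 ms
U = Ttrans / (Ttrans + RTT)
U = 2 / (2 + 40)
U = 2 / 42 = 0.047619
U% = 4.76%

4.76


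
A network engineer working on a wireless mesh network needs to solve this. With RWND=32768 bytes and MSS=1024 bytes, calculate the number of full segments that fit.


Given: RWND = 32768 bytes, MSS = 1024 bytes
Full segments = floor(RWND / MSS)
Full segments = floor(32768 / 1024)
Full segments = floor(32.0) = 32

32


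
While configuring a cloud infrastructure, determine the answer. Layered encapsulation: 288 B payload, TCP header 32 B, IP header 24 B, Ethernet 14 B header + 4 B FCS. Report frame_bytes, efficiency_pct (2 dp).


TCP segment = 288 + 32 = 320 B
IP packet = 320 + 24 = 344 B
Ethernet frame = 344 + 14 + 4 = 362 B
Efficiency = app / frame = 288 / 362 = 0.795580 = 79.5580% -> 79.56% (2 dp)

362, 79.56


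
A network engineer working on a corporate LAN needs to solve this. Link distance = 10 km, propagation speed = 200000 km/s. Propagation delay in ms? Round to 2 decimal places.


Given: distance = 10 km, speed = 200000 km/s
Delay = distance / speed = 10 / 200000 seconds
Delay in ms = 10 * 1000 / 200000
Delay = 0.0500 ms
Rounded to 2 dp = 0.05 ms

0.05


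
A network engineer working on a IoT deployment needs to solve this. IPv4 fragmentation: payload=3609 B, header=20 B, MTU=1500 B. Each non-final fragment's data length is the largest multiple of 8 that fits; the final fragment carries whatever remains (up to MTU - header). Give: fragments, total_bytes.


Max data per non-final fragment = floor((MTU - header)/8)*8 = floor((1500 - 20)/8)*8 = floor(1480/8)*8 = 1480 B
Final fragment needs no 8-byte alignment: it can carry up to MTU - header = 1480 B
Non-final fragments needed = ceil((payload - 1480) / 1480) = ceil(2129/1480) = ceil(1.4385) = 2
Number of fragments = 2 + 1 = 3
Fragment sizes (data): 2 * 1480 B + 649 B (last, 649 <= 1480 OK)
Total bytes sent = payload + n_frags * header = 3609 + 3*20 = 3609 + 60 = 3669 B

3, 3669


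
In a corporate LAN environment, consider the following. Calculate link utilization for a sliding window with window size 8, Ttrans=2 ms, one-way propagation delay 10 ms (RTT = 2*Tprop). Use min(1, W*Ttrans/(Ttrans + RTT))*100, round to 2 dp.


Given: W = 8, Ttrans = 2 ms, RTT = 20 ms (= 2 * Tprop, Tprop = 10 ms)
Cycle time = Ttrans + RTT = 2 + 20 = 22 ms (first packet sent until its ACK returns)
W * Ttrans = 8 * 2 = 16 ms of sending per cycle
W * Ttrans / (Ttrans + RTT) = 16 / 22 = 0.727273
U = min(1, 0.727273) = 0.727273
U% = 72.73%

72.73


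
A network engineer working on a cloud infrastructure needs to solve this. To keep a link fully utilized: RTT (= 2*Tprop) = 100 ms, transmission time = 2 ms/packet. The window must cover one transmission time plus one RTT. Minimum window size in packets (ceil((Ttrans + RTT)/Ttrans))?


Given: Ttrans = 2 ms, RTT = 100 ms (= 2 * Tprop, Tprop = 50 ms)
Time until first ACK returns = Ttrans + RTT = 2 + 100 = 102 ms
Need W * Ttrans >= Ttrans + RTT  ->  W >= (Ttrans + RTT) / Ttrans
(Ttrans + RTT) / Ttrans = 102 / 2 = 51
W_min = ceil(51) = 51

51


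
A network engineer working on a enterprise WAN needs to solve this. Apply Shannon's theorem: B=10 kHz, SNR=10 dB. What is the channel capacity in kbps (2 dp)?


Given: B = 10 kHz, SNR = 10 dB
SNR linear = 10^(10/10) = 10
1 + SNR = 11
log2(11) = 3.4594316186
C = 10 * 1000 * 3.4594316186 = 34594.3162 bps
C = 34.594316 kbps -> 34.59 kbps (2 dp)

34.59


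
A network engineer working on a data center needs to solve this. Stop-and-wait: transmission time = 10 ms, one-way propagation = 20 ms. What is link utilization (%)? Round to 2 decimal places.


Given: Ttrans = 10 ms, Tprop = 20 ms
RTT = 2 * Tprop = 2 * 20 = 40 ms
U = Ttrans / (Ttrans + RTT)
U = 10 / (10 + 40)
U = 10 / 50 = 0.2
U% = 20.00%

20.00


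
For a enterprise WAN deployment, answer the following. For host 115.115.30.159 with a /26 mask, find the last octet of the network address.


Given: IP = 115.115.30.159, prefix = /26
Subnet mask = 255.255.255.192
Last octet of IP: 159
Last octet of mask: 192
Network last octet = 159 AND 192 = 128

128


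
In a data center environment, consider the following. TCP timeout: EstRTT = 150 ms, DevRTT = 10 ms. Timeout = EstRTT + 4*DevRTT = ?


Given: EstRTT = 150 ms, DevRTT = 10 ms
Timeout = EstRTT + 4 * DevRTT
4 * DevRTT = 4 * 10 = 40
Timeout = 150 + 40 = 190 ms

190


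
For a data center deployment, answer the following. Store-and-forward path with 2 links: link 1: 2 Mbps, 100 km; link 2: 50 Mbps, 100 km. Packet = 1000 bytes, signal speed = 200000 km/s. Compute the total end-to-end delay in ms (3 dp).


Packet = 1000 bytes = 8000 bits. Store-and-forward: sum (t_trans + t_prop) per link.
Link 1: t_trans = 8000/(2*10^6) s = 4.0000 ms; t_prop = 100/200000 s = 0.5000 ms; subtotal = 4.5000 ms
Link 2: t_trans = 8000/(50*10^6) s = 0.1600 ms; t_prop = 100/200000 s = 0.5000 ms; subtotal = 0.6600 ms
End-to-end = 4.5000 + 0.6600 = 5.1600 ms -> 5.160 ms (3 dp)

5.160


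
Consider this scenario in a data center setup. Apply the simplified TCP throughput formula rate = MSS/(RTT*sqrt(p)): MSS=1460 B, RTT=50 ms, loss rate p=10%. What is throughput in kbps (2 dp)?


Given: MSS = 1460 bytes, RTT = 50 ms, loss = 10%
RTT in seconds = 50 / 1000 = 0.05
Loss rate = 10% = 0.1
sqrt(loss) = sqrt(0.1) = 0.316227766017
Throughput (bytes/s) = 1460 / (0.05 * 0.316227766017) = 92338.5077
Throughput (kbps) = 92338.5077 * 8 / 1000 = 738.708061 -> 738.71 kbps (2 dp)

738.71


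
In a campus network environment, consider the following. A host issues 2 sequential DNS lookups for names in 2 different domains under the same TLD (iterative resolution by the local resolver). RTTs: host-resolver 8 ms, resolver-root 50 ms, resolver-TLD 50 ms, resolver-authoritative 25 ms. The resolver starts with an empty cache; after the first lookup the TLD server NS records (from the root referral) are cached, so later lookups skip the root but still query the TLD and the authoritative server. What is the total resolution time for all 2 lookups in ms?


Lookup 1 (cold cache): local + root + TLD + auth = 8 + 50 + 50 + 25 = 133 ms
Lookups 2..2 (TLD NS cached -> skip root; new domain -> still ask TLD and auth): local + TLD + auth = 8 + 50 + 25 = 83 ms each
Remaining 1 lookups: 1 * 83 = 83 ms
Total = 133 + 83 = 216 ms

216


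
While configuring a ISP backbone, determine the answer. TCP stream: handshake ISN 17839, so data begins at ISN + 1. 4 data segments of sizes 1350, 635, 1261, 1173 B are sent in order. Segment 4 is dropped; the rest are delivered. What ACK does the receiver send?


SYN uses sequence number 17839; first data byte = ISN + 1 = 17840.
Segment 1: SEQ = 17840, len = 1350 B, covers [17840, 19189]
Segment 2: SEQ = 19190, len = 635 B, covers [19190, 19824]
Segment 3: SEQ = 19825, len = 1261 B, covers [19825, 21085]
Segment 4: SEQ = 21086, len = 1173 B, covers [21086, 22258] [LOST]
In-order data received: bytes [17840, 21085] (segments 1..3).
Segment 4 missing -> gap begins at byte 21086.
Cumulative ACK = next expected in-order byte = 17840 + 1350 + 635 + 1261 = 21086

21086


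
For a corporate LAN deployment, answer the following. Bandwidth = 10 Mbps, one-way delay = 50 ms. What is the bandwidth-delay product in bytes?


Given: bandwidth = 10 Mbps, delay = 50 ms
BDP in bits = 10 * 10^6 * 50 / 1000
BDP in bits = 500000
BDP in bytes = 500000 / 8 = 62500

62500


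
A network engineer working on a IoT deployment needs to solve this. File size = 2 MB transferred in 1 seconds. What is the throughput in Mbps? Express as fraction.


Given: file = 2 MB, time = 1 s
File in Mb = 2 * 8 = 16 Mb
Throughput = 16 / 1 Mbps
Throughput = 16 Mbps

16


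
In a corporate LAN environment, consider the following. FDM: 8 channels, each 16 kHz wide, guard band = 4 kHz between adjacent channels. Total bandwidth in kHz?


Given: 8 channels, 16 kHz each, guard = 4 kHz
Channel bandwidth = 8 * 16 = 128 kHz
Guard bands = 7 gaps * 4 kHz = 28 kHz
Total = 128 + 28 = 156 kHz

156


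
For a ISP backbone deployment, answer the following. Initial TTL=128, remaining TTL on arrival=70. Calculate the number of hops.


Given: initial TTL = 128, received TTL = 70
Hops = initial TTL - received TTL
Hops = 128 - 70 = 58

58


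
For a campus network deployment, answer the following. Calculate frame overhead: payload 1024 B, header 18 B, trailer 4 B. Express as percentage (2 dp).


Given: payload = 1024 B, header = 18 B, trailer = 4 B
Overhead bytes = header + trailer = 18 + 4 = 22
Total frame = payload + overhead = 1024 + 22 = 1046
Overhead % = 22 / 1046 * 100 = 2.1033% -> 2.10% (2 dp)

2.10


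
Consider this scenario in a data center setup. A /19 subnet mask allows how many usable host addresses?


Given: subnet mask /19
Host bits = 32 - 19 = 13
Total addresses = 2^13 = 8192
Usable hosts = 8192 - 2 (network + broadcast) = 8190

8190


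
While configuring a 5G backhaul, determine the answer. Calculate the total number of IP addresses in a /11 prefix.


Given: CIDR prefix /11
Host bits = 32 - 11 = 21
Total addresses = 2^21 = 2097152

2097152


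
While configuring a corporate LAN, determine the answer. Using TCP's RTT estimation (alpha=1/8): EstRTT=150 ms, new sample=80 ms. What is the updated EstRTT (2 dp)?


Given: EstRTT = 150 ms, SampleRTT = 80 ms, alpha = 1/8
New EstRTT = (1 - alpha) * EstRTT + alpha * SampleRTT
(7/8) * 150 = 131.25
(1/8) * 80 = 10
New EstRTT = 131.25 + 10 = 141.25 ms -> 141.25 ms (2 dp)

141.25


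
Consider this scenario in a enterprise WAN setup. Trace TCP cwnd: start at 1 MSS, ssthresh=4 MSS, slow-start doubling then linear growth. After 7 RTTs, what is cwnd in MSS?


RTT 0: cwnd = 1 MSS (initial)
RTT 1: cwnd = 2 MSS (slow start, doubled)
RTT 2: cwnd = 4 MSS (slow start, doubled)
RTT 3: cwnd = 5 MSS (congestion avoidance, +1)
RTT 4: cwnd = 6 MSS (congestion avoidance, +1)
RTT 5: cwnd = 7 MSS (congestion avoidance, +1)
RTT 6: cwnd = 8 MSS (congestion avoidance, +1)
RTT 7: cwnd = 9 MSS (congestion avoidance, +1)

9


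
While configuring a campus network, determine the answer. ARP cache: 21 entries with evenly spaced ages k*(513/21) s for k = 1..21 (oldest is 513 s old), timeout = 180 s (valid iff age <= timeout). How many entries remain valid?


Ages are k * 513/21 s for k = 1..21 (spacing = 24.4286 s).
Entry k is valid iff k * 513/21 <= 180 iff k <= 21 * 180 / 513 = 7.3684
n_valid = floor(7.3684) = 7
(n_stale = 21 - 7 = 14)

7


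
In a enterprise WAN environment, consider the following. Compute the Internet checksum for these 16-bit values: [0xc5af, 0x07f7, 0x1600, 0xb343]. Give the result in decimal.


Given words: [0xc5af, 0x07f7, 0x1600, 0xb343]
Step 1: Sum all words
Raw sum = 50607 + 2039 + 5632 + 45891 = 104169
Step 2: Fold carry: (38633 + 1) = 38634
One's complement = ~38634 & 0xFFFF = 26901

26901


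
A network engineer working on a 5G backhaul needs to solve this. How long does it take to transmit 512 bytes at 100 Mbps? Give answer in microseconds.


Given: packet = 512 bytes, bandwidth = 100 Mbps
Packet in bits = 512 * 8 = 4096 bits
Bandwidth = 100 * 10^6 = 100000000 bps
Time = 4096 / 100000000 seconds
Time in us = 4096 * 10^6 / 100000000 = 40.96

40.96


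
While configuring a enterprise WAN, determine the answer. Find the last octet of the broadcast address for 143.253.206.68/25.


Given: IP = 143.253.206.68, prefix = /25
Host bits = 32 - 25 = 7
Network last octet = 68 AND mask = 0
Host part size = 2^7 - 1 = 127
Broadcast last octet = 0 OR 127 = 127

127


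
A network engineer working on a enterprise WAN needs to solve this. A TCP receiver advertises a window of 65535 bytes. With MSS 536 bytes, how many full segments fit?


Given: RWND = 65535 bytes, MSS = 536 bytes
Full segments = floor(RWND / MSS)
Full segments = floor(65535 / 536)
Full segments = floor(122.2668) = 122

122


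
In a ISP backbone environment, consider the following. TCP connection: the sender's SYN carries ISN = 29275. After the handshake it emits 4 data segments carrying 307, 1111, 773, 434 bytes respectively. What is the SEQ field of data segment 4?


The SYN occupies sequence number ISN = 29275, so the first data byte is ISN + 1 = 29276.
SEQ of data segment i = (ISN + 1) + sum of payload sizes of segments 1..i-1.
Segment 1: SEQ = 29276, payload = 307 bytes
Segment 2: SEQ = 29583, payload = 1111 bytes
Segment 3: SEQ = 30694, payload = 773 bytes
Segment 4: SEQ = 31467, payload = 434 bytes
SEQ of segment 4 = 29276 + 307 + 1111 + 773 = 31467

31467


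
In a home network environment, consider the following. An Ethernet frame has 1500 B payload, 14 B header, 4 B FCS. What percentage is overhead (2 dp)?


Given: payload = 1500 B, header = 14 B, trailer = 4 B
Overhead bytes = header + trailer = 14 + 4 = 18
Total frame = payload + overhead = 1500 + 18 = 1518
Overhead % = 18 / 1518 * 100 = 1.1858% -> 1.19% (2 dp)

1.19


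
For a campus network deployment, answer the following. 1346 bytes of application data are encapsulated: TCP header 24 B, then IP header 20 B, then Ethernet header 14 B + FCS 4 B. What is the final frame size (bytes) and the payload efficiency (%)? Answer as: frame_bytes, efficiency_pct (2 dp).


TCP segment = 1346 + 24 = 1370 B
IP packet = 1370 + 20 = 1390 B
Ethernet frame = 1390 + 14 + 4 = 1408 B
Efficiency = app / frame = 1346 / 1408 = 0.955966 = 95.5966% -> 95.60% (2 dp)

1408, 95.60


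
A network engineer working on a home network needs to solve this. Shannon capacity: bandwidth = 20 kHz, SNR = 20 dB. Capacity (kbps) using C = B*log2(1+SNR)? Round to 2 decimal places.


Given: B = 20 kHz, SNR = 20 dB
SNR linear = 10^(20/10) = 100
1 + SNR = 101
log2(101) = 6.6582114828
C = 20 * 1000 * 6.6582114828 = 133164.2297 bps
C = 133.164230 kbps -> 133.16 kbps (2 dp)

133.16


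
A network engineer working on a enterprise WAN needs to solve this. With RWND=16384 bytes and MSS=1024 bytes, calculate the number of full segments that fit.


Given: RWND = 16384 bytes, MSS = 1024 bytes
Full segments = floor(RWND / MSS)
Full segments = floor(16384 / 1024)
Full segments = floor(16.0) = 16

16


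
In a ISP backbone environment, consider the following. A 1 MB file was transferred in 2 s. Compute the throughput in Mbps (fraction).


Given: file = 1 MB, time = 2 s
File in Mb = 1 * 8 = 8 Mb
Throughput = 8 / 2 Mbps
Throughput = 4 Mbps

4


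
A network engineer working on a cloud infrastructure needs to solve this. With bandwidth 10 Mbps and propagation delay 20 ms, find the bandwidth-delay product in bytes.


Given: bandwidth = 10 Mbps, delay = 20 ms
BDP in bits = 10 * 10^6 * 20 / 1000
BDP in bits = 200000
BDP in bytes = 200000 / 8 = 25000

25000


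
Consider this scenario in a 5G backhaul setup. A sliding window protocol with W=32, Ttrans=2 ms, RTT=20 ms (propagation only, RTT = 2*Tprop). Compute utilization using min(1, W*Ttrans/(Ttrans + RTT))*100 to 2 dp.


Given: W = 32, Ttrans = 2 ms, RTT = 20 ms (= 2 * Tprop, Tprop = 10 ms)
Cycle time = Ttrans + RTT = 2 + 20 = 22 ms (first packet sent until its ACK returns)
W * Ttrans = 32 * 2 = 64 ms of sending per cycle
W * Ttrans / (Ttrans + RTT) = 64 / 22 = 2.909091
U = min(1, 2.909091) = 1.000000
U% = 100.00%

100.00


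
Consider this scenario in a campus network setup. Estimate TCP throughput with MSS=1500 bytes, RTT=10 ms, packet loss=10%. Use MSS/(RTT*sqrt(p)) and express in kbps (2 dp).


Given: MSS = 1500 bytes, RTT = 10 ms, loss = 10%
RTT in seconds = 10 / 1000 = 0.01
Loss rate = 10% = 0.1
sqrt(loss) = sqrt(0.1) = 0.316227766017
Throughput (bytes/s) = 1500 / (0.01 * 0.316227766017) = 474341.6490
Throughput (kbps) = 474341.6490 * 8 / 1000 = 3794.733192 -> 3794.73 kbps (2 dp)

3794.73


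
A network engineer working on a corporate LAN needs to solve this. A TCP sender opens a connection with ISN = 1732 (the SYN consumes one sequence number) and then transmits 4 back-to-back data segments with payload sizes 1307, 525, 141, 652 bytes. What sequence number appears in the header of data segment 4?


The SYN occupies sequence number ISN = 1732, so the first data byte is ISN + 1 = 1733.
SEQ of data segment i = (ISN + 1) + sum of payload sizes of segments 1..i-1.
Segment 1: SEQ = 1733, payload = 1307 bytes
Segment 2: SEQ = 3040, payload = 525 bytes
Segment 3: SEQ = 3565, payload = 141 bytes
Segment 4: SEQ = 3706, payload = 652 bytes
SEQ of segment 4 = 1733 + 1307 + 525 + 141 = 3706

3706


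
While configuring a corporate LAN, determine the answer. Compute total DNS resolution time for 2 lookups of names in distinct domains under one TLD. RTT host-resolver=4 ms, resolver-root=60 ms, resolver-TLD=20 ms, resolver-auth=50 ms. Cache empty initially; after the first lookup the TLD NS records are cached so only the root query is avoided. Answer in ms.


Lookup 1 (cold cache): local + root + TLD + auth = 4 + 60 + 20 + 50 = 134 ms
Lookups 2..2 (TLD NS cached -> skip root; new domain -> still ask TLD and auth): local + TLD + auth = 4 + 20 + 50 = 74 ms each
Remaining 1 lookups: 1 * 74 = 74 ms
Total = 134 + 74 = 208 ms

208


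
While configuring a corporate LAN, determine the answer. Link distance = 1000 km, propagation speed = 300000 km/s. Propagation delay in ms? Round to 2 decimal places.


Given: distance = 1000 km, speed = 300000 km/s
Delay = distance / speed = 1000 / 300000 seconds
Delay in ms = 1000 * 1000 / 300000
Delay = 3.3333 ms
Rounded to 2 dp = 3.33 ms

3.33


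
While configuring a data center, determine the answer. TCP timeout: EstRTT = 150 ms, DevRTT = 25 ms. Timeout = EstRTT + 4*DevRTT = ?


Given: EstRTT = 150 ms, DevRTT = 25 ms
Timeout = EstRTT + 4 * DevRTT
4 * DevRTT = 4 * 25 = 100
Timeout = 150 + 100 = 250 ms

250


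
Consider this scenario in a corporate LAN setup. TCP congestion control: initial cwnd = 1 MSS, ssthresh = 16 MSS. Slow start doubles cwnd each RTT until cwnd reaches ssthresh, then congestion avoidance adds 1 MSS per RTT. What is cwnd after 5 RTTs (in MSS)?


RTT 0: cwnd = 1 MSS (initial)
RTT 1: cwnd = 2 MSS (slow start, doubled)
RTT 2: cwnd = 4 MSS (slow start, doubled)
RTT 3: cwnd = 8 MSS (slow start, doubled)
RTT 4: cwnd = 16 MSS (slow start, doubled)
RTT 5: cwnd = 17 MSS (congestion avoidance, +1)

17


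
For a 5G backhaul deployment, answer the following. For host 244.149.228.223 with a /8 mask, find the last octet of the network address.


Given: IP = 244.149.228.223, prefix = /8
Subnet mask = 255.0.0.0
Last octet of IP: 223
Last octet of mask: 0
Network last octet = 223 AND 0 = 0

0


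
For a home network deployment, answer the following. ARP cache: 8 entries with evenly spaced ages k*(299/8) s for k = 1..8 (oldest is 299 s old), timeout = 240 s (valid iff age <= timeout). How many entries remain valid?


Ages are k * 299/8 s for k = 1..8 (spacing = 37.3750 s).
Entry k is valid iff k * 299/8 <= 240 iff k <= 8 * 240 / 299 = 6.4214
n_valid = floor(6.4214) = 6
(n_stale = 8 - 6 = 2)

6


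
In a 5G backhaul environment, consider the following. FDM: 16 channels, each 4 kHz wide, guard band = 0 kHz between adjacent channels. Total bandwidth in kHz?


Given: 16 channels, 4 kHz each, guard = 0 kHz
Channel bandwidth = 16 * 4 = 64 kHz
Guard bands = 15 gaps * 0 kHz = 0 kHz
Total = 64 + 0 = 64 kHz

64


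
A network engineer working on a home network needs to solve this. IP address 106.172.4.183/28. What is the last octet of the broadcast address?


Given: IP = 106.172.4.183, prefix = /28
Host bits = 32 - 28 = 4
Network last octet = 183 AND mask = 176
Host part size = 2^4 - 1 = 15
Broadcast last octet = 176 OR 15 = 191

191


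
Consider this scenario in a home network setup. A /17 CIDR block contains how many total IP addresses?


Given: CIDR prefix /17
Host bits = 32 - 17 = 15
Total addresses = 2^15 = 32768

32768


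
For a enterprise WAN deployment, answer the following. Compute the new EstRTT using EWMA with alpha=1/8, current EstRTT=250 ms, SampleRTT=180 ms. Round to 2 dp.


Given: EstRTT = 250 ms, SampleRTT = 180 ms, alpha = 1/8
New EstRTT = (1 - alpha) * EstRTT + alpha * SampleRTT
(7/8) * 250 = 218.75
(1/8) * 180 = 22.5
New EstRTT = 218.75 + 22.5 = 241.25 ms -> 241.25 ms (2 dp)

241.25


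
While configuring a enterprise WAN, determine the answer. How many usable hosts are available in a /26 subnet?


Given: subnet mask /26
Host bits = 32 - 26 = 6
Total addresses = 2^6 = 64
Usable hosts = 64 - 2 (network + broadcast) = 62

62


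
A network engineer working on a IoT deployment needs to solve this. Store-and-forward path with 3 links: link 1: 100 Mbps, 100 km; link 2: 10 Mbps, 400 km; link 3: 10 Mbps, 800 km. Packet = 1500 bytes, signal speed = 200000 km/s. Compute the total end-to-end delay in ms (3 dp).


Packet = 1500 bytes = 12000 bits. Store-and-forward: sum (t_trans + t_prop) per link.
Link 1: t_trans = 12000/(100*10^6) s = 0.1200 ms; t_prop = 100/200000 s = 0.5000 ms; subtotal = 0.6200 ms
Link 2: t_trans = 12000/(10*10^6) s = 1.2000 ms; t_prop = 400/200000 s = 2.0000 ms; subtotal = 3.2000 ms
Link 3: t_trans = 12000/(10*10^6) s = 1.2000 ms; t_prop = 800/200000 s = 4.0000 ms; subtotal = 5.2000 ms
End-to-end = 0.6200 + 3.2000 + 5.2000 = 9.0200 ms -> 9.020 ms (3 dp)

9.020


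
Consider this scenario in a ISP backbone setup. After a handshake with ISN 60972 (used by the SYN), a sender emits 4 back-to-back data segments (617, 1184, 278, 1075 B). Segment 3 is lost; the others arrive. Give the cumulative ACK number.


SYN uses sequence number 60972; first data byte = ISN + 1 = 60973.
Segment 1: SEQ = 60973, len = 617 B, covers [60973, 61589]
Segment 2: SEQ = 61590, len = 1184 B, covers [61590, 62773]
Segment 3: SEQ = 62774, len = 278 B, covers [62774, 63051] [LOST]
Segment 4: SEQ = 63052, len = 1075 B, covers [63052, 64126]
In-order data received: bytes [60973, 62773] (segments 1..2).
Segment 3 missing -> gap begins at byte 62774; later segments buffered out of order.
Cumulative ACK = next expected in-order byte = 60973 + 617 + 1184 = 62774

62774


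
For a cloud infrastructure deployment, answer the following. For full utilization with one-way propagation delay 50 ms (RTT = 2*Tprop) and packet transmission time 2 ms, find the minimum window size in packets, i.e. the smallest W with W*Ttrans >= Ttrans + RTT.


Given: Ttrans = 2 ms, RTT = 100 ms (= 2 * Tprop, Tprop = 50 ms)
Time until first ACK returns = Ttrans + RTT = 2 + 100 = 102 ms
Need W * Ttrans >= Ttrans + RTT  ->  W >= (Ttrans + RTT) / Ttrans
(Ttrans + RTT) / Ttrans = 102 / 2 = 51
W_min = ceil(51) = 51

51


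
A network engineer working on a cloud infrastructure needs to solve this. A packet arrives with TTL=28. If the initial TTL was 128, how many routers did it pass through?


Given: initial TTL = 128, received TTL = 28
Hops = initial TTL - received TTL
Hops = 128 - 28 = 100

100


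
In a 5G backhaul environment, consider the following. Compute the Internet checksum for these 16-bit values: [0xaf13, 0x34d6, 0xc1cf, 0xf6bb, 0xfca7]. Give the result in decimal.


Given words: [0xaf13, 0x34d6, 0xc1cf, 0xf6bb, 0xfca7]
Step 1: Sum all words
Raw sum = 44819 + 13526 + 49615 + 63163 + 64679 = 235802
Step 2: Fold carry: (39194 + 3) = 39197
One's complement = ~39197 & 0xFFFF = 26338

26338


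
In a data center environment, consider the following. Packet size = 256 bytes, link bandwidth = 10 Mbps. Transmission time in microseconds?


Given: packet = 256 bytes, bandwidth = 10 Mbps
Packet in bits = 256 * 8 = 2048 bits
Bandwidth = 10 * 10^6 = 10000000 bps
Time = 2048 / 10000000 seconds
Time in us = 2048 * 10^6 / 10000000 = 204.8

204.8


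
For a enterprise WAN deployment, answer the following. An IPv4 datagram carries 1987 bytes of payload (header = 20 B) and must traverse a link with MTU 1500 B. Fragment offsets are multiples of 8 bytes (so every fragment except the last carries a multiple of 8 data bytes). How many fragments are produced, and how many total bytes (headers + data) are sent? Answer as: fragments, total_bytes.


Max data per non-final fragment = floor((MTU - header)/8)*8 = floor((1500 - 20)/8)*8 = floor(1480/8)*8 = 1480 B
Final fragment needs no 8-byte alignment: it can carry up to MTU - header = 1480 B
Non-final fragments needed = ceil((payload - 1480) / 1480) = ceil(507/1480) = ceil(0.3426) = 1
Number of fragments = 1 + 1 = 2
Fragment sizes (data): 1 * 1480 B + 507 B (last, 507 <= 1480 OK)
Total bytes sent = payload + n_frags * header = 1987 + 2*20 = 1987 + 40 = 2027 B

2, 2027


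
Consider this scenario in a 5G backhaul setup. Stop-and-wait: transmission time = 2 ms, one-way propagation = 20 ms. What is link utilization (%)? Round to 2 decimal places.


Given: Ttrans = 2 ms, Tprop = 20 ms
RTT = 2 * Tprop = 2 * 20 = 40 ms
U = Ttrans / (Ttrans + RTT)
U = 2 / (2 + 40)
U = 2 / 42 = 0.047619
U% = 4.76%

4.76


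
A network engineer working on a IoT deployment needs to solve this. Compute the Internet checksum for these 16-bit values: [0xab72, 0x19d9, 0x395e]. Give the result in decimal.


Given words: [0xab72, 0x19d9, 0x395e]
Step 1: Sum all words
Raw sum = 43890 + 6617 + 14686 = 65193
One's complement = ~65193 & 0xFFFF = 342

342


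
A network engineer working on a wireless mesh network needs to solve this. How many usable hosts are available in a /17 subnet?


Given: subnet mask /17
Host bits = 32 - 17 = 15
Total addresses = 2^15 = 32768
Usable hosts = 32768 - 2 (network + broadcast) = 32766

32766


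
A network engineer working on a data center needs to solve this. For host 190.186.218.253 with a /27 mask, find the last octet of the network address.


Given: IP = 190.186.218.253, prefix = /27
Subnet mask = 255.255.255.224
Last octet of IP: 253
Last octet of mask: 224
Network last octet = 253 AND 224 = 224

224


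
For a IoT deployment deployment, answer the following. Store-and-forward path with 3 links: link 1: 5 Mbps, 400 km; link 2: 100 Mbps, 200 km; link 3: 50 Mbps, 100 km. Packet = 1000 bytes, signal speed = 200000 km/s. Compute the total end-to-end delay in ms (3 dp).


Packet = 1000 bytes = 8000 bits. Store-and-forward: sum (t_trans + t_prop) per link.
Link 1: t_trans = 8000/(5*10^6) s = 1.6000 ms; t_prop = 400/200000 s = 2.0000 ms; subtotal = 3.6000 ms
Link 2: t_trans = 8000/(100*10^6) s = 0.0800 ms; t_prop = 200/200000 s = 1.0000 ms; subtotal = 1.0800 ms
Link 3: t_trans = 8000/(50*10^6) s = 0.1600 ms; t_prop = 100/200000 s = 0.5000 ms; subtotal = 0.6600 ms
End-to-end = 3.6000 + 1.0800 + 0.6600 = 5.3400 ms -> 5.340 ms (3 dp)

5.340


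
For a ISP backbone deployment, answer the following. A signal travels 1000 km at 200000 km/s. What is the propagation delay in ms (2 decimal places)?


Given: distance = 1000 km, speed = 200000 km/s
Delay = distance / speed = 1000 / 200000 seconds
Delay in ms = 1000 * 1000 / 200000
Delay = 5.0000 ms
Rounded to 2 dp = 5.00 ms

5.00
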